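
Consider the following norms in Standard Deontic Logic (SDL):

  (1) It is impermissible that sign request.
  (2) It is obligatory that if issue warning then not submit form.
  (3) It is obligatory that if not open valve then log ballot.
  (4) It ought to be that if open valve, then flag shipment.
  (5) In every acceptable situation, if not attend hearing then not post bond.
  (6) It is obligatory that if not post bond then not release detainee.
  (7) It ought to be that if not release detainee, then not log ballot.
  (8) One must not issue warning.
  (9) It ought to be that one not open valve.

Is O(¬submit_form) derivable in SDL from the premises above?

No

Premise 2 is O(issue_warning → ¬submit_form), but O(issue_warning) is not derivable from the premises, so it does not yield O(¬submit_form).
No other premise forces O(¬submit_form). An ideal world satisfying every premise can still have ¬submit_form false, so O(¬submit_form) is not derivable.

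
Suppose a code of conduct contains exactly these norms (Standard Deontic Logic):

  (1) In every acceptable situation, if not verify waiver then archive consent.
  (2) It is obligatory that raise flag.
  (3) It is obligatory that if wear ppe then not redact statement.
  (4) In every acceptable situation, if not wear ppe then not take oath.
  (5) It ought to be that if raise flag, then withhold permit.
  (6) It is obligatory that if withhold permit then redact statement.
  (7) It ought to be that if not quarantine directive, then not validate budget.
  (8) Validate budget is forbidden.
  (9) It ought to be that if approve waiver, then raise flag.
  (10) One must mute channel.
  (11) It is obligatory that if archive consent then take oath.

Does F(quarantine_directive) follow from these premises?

No

Premise 7 is O(¬quarantine_directive → ¬validate_budget); even if O(¬validate_budget) held, inferring O(¬quarantine_directive) would be affirming the consequent — invalid.
No other premise forces O(¬quarantine_directive). An ideal world satisfying every premise can still have quarantine_directive true, so F(quarantine_directive) is not derivable.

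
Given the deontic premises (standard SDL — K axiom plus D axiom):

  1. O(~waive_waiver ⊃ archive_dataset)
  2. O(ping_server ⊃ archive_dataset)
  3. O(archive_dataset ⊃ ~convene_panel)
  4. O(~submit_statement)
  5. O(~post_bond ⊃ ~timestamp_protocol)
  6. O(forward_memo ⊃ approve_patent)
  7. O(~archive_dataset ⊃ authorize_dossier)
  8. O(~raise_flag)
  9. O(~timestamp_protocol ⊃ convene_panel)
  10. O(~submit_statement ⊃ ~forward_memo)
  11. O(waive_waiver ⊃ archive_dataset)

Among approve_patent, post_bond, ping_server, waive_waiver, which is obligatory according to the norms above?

Premises 1 and 11 are O(~waive_waiver ⊃ archive_dataset) and O(waive_waiver ⊃ archive_dataset); every ideal world satisfies ~waive_waiver or waive_waiver, so in either case archive_dataset holds — hence O(archive_dataset).
Applying K to premise 3 (O(archive_dataset ⊃ ~convene_panel)) and O(archive_dataset) yields O(~convene_panel).
The contrapositive of premise 9 (O(~timestamp_protocol ⊃ convene_panel)) is O(~convene_panel ⊃ timestamp_protocol), and O(~convene_panel) is already established, so O(timestamp_protocol).
Premise 5, O(~post_bond ⊃ ~timestamp_protocol), contraposes to O(timestamp_protocol ⊃ post_bond); with O(timestamp_protocol) we get O(post_bond).
So O(post_bond) holds — post_bond is obligatory. None of the other listed options is made obligatory by any chain of premises.

post_bond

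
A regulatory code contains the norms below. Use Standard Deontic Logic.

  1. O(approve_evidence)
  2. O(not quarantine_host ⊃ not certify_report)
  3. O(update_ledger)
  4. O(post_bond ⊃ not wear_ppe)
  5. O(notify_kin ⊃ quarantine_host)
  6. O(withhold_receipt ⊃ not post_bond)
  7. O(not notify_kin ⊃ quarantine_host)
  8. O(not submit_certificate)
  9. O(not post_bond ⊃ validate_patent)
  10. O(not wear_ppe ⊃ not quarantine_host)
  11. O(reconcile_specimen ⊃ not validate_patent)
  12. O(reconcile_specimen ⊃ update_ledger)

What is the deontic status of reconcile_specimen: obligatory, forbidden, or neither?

Premises 7 and 5 cover both cases: O(not notify_kin ⊃ quarantine_host) and O(notify_kin ⊃ quarantine_host). Since not notify_kin ∨ notify_kin is a tautology, O(quarantine_host) follows.
The contrapositive of premise 10 (O(not wear_ppe ⊃ not quarantine_host)) is O(quarantine_host ⊃ wear_ppe), and O(quarantine_host) is already established, so O(wear_ppe).
Premise 4 is O(post_bond ⊃ not wear_ppe); contrapositively O(wear_ppe ⊃ not post_bond). Since O(wear_ppe) holds, K gives O(not post_bond).
With premise 9, O(not post_bond ⊃ validate_patent), the K-axiom yields O(validate_patent).
Premise 11, O(reconcile_specimen ⊃ not validate_patent), contraposes to O(validate_patent ⊃ not reconcile_specimen); with O(validate_patent) we get O(not reconcile_specimen).
Premises 1, 2, 3, 6, 8, 12 do not contribute to this derivation.
Thus O(not reconcile_specimen), which is F(reconcile_specimen): reconcile_specimen is forbidden.

Forbidden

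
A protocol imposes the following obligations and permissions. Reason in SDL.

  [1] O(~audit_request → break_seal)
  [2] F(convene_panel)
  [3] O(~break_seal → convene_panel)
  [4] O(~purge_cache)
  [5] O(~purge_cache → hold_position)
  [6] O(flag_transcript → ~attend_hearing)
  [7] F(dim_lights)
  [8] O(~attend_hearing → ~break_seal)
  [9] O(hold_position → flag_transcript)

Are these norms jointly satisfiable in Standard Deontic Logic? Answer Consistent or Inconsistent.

F(convene_panel) at premise 2 means O(~convene_panel).
Premise 3 is O(~break_seal → convene_panel); contrapositively O(~convene_panel → break_seal). Since O(~convene_panel) holds, K gives O(break_seal).
Premise 8, O(~attend_hearing → ~break_seal), contraposes to O(break_seal → attend_hearing); with O(break_seal) we get O(attend_hearing).
Premise 6 is O(flag_transcript → ~attend_hearing); contrapositively O(attend_hearing → ~flag_transcript). Since O(attend_hearing) holds, K gives O(~flag_transcript).
The contrapositive of premise 9 (O(hold_position → flag_transcript)) is O(~flag_transcript → ~hold_position), and O(~flag_transcript) is already established, so O(~hold_position).
Premise 5 is O(~purge_cache → hold_position); contrapositively O(~hold_position → purge_cache). Since O(~hold_position) holds, K gives O(purge_cache).
But premise 4 directly asserts O(~purge_cache).
We now have both O(purge_cache) and O(~purge_cache) — purge_cache is simultaneously obligatory and forbidden, violating the D-axiom.

Inconsistent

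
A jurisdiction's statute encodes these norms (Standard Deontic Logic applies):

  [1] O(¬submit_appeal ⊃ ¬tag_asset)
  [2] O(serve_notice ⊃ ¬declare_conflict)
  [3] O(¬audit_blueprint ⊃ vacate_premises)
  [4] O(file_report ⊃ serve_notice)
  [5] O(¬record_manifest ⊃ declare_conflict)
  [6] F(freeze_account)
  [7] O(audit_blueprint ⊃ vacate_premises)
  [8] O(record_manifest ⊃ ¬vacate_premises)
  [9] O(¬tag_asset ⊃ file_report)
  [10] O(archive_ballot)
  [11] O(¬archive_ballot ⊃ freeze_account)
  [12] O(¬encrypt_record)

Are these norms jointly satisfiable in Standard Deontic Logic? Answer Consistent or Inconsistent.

Consistent

Premise 11 is O(¬archive_ballot ⊃ freeze_account), but O(¬archive_ballot) is not derivable from the premises, so it does not yield O(freeze_account).
So O(freeze_account) is not derivable, and the apparent clash with O(¬freeze_account) does not arise.
A world satisfying every obligation exists (e.g. archive_ballot=true, audit_blueprint=false, declare_conflict=true, encrypt_record=false, file_report=false, freeze_account=false, record_manifest=false, serve_notice=false, submit_appeal=true, tag_asset=true, vacate_premises=true); no atom is both obligatory and forbidden, so the set is consistent.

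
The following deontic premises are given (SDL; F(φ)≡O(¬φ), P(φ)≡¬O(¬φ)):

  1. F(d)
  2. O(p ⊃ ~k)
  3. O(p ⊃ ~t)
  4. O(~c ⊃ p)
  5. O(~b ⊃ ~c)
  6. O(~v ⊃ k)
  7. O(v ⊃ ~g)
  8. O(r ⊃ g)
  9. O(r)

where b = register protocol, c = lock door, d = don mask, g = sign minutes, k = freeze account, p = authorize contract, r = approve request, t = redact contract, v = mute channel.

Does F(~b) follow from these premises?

From premise 9 we have O(r).
With premise 8, O(r ⊃ g), the K-axiom yields O(g).
The contrapositive of premise 7 (O(v ⊃ ~g)) is O(g ⊃ ~v), and O(g) is already established, so O(~v).
Premise 6 is O(~v ⊃ k); since O(~v), deontic closure gives O(k).
The contrapositive of premise 2 (O(p ⊃ ~k)) is O(k ⊃ ~p), and O(k) is already established, so O(~p).
The contrapositive of premise 4 (O(~c ⊃ p)) is O(~p ⊃ c), and O(~p) is already established, so O(c).
Premise 5, O(~b ⊃ ~c), contraposes to O(c ⊃ b); with O(c) we get O(b).
Premises 1, 3 do not contribute to this derivation.
So O(b) holds, i.e. F(~b). The claim follows.

Yes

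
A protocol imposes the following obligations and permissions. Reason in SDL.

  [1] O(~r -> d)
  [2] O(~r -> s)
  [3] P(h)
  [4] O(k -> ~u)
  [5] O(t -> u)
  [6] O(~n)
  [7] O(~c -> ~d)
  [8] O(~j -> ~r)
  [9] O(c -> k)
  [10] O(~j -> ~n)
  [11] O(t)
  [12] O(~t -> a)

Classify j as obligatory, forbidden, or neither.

From premise 11 we have O(t).
From O(t) and premise 5, O(t -> u), we obtain O(u).
The contrapositive of premise 4 (O(k -> ~u)) is O(u -> ~k), and O(u) is already established, so O(~k).
The contrapositive of premise 9 (O(c -> k)) is O(~k -> ~c), and O(~k) is already established, so O(~c).
Premise 7 is O(~c -> ~d); since O(~c), deontic closure gives O(~d).
The contrapositive of premise 1 (O(~r -> d)) is O(~d -> r), and O(~d) is already established, so O(r).
Premise 8 is O(~j -> ~r); contrapositively O(r -> j). Since O(r) holds, K gives O(j).
Premises 2, 3, 6, 10, 12 do not contribute to this derivation.
Hence j is obligatory.

Obligatory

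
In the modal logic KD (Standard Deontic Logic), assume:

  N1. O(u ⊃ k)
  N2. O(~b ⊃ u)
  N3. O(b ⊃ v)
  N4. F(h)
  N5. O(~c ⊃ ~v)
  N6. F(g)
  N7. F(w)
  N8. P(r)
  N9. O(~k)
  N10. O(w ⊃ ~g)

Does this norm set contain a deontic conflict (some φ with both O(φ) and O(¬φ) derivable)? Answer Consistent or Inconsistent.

Consistent

Premise 10 is O(w ⊃ ~g); even if O(~g) held, inferring O(w) would be affirming the consequent — invalid.
So O(w) is not derivable, and the apparent clash with O(~w) does not arise.
A world satisfying every obligation exists (e.g. b=true, c=true, g=false, h=false, k=false, r=false, u=false, v=true, w=false); no atom is both obligatory and forbidden, so the set is consistent.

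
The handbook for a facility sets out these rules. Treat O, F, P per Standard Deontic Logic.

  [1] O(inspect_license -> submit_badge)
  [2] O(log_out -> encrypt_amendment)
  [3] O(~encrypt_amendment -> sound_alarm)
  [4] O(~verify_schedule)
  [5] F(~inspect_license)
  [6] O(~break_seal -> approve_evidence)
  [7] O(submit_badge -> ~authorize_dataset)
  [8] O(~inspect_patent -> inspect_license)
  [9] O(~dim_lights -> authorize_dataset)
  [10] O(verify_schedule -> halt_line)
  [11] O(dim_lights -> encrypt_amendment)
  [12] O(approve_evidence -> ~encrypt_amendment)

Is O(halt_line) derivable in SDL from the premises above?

Premise 10 is O(verify_schedule -> halt_line), but O(verify_schedule) is not derivable from the premises, so it does not yield O(halt_line).
No other premise forces O(halt_line). An ideal world satisfying every premise can still have halt_line false, so O(halt_line) is not derivable.

No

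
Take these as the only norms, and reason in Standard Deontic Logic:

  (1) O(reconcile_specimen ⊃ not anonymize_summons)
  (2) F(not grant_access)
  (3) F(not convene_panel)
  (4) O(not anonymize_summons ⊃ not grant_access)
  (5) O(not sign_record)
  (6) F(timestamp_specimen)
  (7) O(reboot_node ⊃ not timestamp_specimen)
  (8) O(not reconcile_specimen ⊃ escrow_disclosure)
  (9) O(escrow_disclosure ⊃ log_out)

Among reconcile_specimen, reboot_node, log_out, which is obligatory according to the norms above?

log_out

Premise 2, F(not grant_access), is equivalent to O(grant_access).
Premise 4 is O(not anonymize_summons ⊃ not grant_access); contrapositively O(grant_access ⊃ anonymize_summons). Since O(grant_access) holds, K gives O(anonymize_summons).
Premise 1, O(reconcile_specimen ⊃ not anonymize_summons), contraposes to O(anonymize_summons ⊃ not reconcile_specimen); with O(anonymize_summons) we get O(not reconcile_specimen).
With premise 8, O(not reconcile_specimen ⊃ escrow_disclosure), the K-axiom yields O(escrow_disclosure).
Applying K to premise 9 (O(escrow_disclosure ⊃ log_out)) and O(escrow_disclosure) yields O(log_out).
So O(log_out) holds — log_out is obligatory. None of the other listed options is made obligatory by any chain of premises.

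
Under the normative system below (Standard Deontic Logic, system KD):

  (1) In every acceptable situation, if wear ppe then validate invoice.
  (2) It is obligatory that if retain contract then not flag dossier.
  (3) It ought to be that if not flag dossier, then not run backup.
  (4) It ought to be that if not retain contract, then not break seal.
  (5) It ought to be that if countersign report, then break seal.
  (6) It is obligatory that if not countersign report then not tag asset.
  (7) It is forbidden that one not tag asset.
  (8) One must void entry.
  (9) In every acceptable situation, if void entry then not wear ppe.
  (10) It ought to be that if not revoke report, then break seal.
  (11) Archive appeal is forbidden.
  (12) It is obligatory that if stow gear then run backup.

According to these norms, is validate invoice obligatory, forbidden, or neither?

Premise 1 is O(wear_ppe → validate_invoice), but O(wear_ppe) is not derivable from the premises, so it does not yield O(validate_invoice).
No premise or chain of K-axiom applications forces O(validate_invoice), and none forces O(¬validate_invoice). So validate_invoice is neither obligatory nor forbidden under these norms.

Neither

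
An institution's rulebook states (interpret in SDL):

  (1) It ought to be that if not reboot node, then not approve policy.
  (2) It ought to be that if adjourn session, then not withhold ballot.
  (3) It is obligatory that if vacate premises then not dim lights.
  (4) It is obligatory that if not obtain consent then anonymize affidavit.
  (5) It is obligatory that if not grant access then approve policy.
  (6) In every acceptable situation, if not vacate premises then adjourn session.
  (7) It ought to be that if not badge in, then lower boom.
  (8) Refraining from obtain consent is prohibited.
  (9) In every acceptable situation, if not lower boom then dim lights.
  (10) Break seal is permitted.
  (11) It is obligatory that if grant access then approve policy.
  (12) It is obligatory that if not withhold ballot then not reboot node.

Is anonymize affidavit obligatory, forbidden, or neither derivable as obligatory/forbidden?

Premise 4 is O(¬obtain_consent → anonymize_affidavit), but O(¬obtain_consent) is not derivable from the premises, so it does not yield O(anonymize_affidavit).
No premise or chain of K-axiom applications forces O(anonymize_affidavit), and none forces O(¬anonymize_affidavit). So anonymize_affidavit is neither obligatory nor forbidden under these norms.

Neither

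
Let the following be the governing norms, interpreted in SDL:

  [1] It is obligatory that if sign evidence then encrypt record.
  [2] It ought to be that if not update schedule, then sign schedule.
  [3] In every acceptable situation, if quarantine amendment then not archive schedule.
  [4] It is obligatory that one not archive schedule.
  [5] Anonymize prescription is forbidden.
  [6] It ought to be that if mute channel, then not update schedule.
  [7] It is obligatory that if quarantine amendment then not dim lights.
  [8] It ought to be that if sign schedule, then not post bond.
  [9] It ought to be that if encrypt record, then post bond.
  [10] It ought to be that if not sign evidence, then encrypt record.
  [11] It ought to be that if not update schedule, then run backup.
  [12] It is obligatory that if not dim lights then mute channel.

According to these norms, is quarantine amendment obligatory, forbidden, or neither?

Premises 1 and 10 are O(sign_evidence → encrypt_record) and O(¬sign_evidence → encrypt_record); every ideal world satisfies sign_evidence or ¬sign_evidence, so in either case encrypt_record holds — hence O(encrypt_record).
Applying K to premise 9 (O(encrypt_record → post_bond)) and O(encrypt_record) yields O(post_bond).
Premise 8, O(sign_schedule → ¬post_bond), contraposes to O(post_bond → ¬sign_schedule); with O(post_bond) we get O(¬sign_schedule).
The contrapositive of premise 2 (O(¬update_schedule → sign_schedule)) is O(¬sign_schedule → update_schedule), and O(¬sign_schedule) is already established, so O(update_schedule).
The contrapositive of premise 6 (O(mute_channel → ¬update_schedule)) is O(update_schedule → ¬mute_channel), and O(update_schedule) is already established, so O(¬mute_channel).
Premise 12, O(¬dim_lights → mute_channel), contraposes to O(¬mute_channel → dim_lights); with O(¬mute_channel) we get O(dim_lights).
Premise 7 is O(quarantine_amendment → ¬dim_lights); contrapositively O(dim_lights → ¬quarantine_amendment). Since O(dim_lights) holds, K gives O(¬quarantine_amendment).
Premises 3, 4, 5, 11 do not contribute to this derivation.
Thus O(¬quarantine_amendment), which is F(quarantine_amendment): quarantine_amendment is forbidden.

Forbidden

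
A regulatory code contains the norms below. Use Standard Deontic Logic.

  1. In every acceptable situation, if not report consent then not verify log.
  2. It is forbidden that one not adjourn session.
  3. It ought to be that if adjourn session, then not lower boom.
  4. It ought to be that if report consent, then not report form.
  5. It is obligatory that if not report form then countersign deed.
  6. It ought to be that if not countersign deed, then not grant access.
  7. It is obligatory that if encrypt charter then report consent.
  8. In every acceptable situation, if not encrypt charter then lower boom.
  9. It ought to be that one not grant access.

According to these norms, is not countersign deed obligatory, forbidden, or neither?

Forbidden

Premise 2, F(¬adjourn_session), is equivalent to O(adjourn_session).
Applying K to premise 3 (O(adjourn_session → ¬lower_boom)) and O(adjourn_session) yields O(¬lower_boom).
Premise 8 is O(¬encrypt_charter → lower_boom); contrapositively O(¬lower_boom → encrypt_charter). Since O(¬lower_boom) holds, K gives O(encrypt_charter).
Applying K to premise 7 (O(encrypt_charter → report_consent)) and O(encrypt_charter) yields O(report_consent).
From O(report_consent) and premise 4, O(report_consent → ¬report_form), we obtain O(¬report_form).
With premise 5, O(¬report_form → countersign_deed), the K-axiom yields O(countersign_deed).
Premises 1, 6, 9 do not contribute to this derivation.
Thus O(countersign_deed), which is F(¬countersign_deed): ¬countersign_deed is forbidden.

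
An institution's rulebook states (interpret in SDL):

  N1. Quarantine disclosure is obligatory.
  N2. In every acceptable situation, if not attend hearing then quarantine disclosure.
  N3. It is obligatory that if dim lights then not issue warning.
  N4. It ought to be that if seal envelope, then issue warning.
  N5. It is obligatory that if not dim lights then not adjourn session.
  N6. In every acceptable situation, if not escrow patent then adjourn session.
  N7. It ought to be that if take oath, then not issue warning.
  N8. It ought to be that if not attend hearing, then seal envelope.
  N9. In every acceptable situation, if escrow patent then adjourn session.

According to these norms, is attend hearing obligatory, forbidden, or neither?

By case analysis on escrow_patent: premise 9 gives O(escrow_patent → adjourn_session) and premise 6 gives O(¬escrow_patent → adjourn_session), so O(adjourn_session) either way.
Premise 5 is O(¬dim_lights → ¬adjourn_session); contrapositively O(adjourn_session → dim_lights). Since O(adjourn_session) holds, K gives O(dim_lights).
With premise 3, O(dim_lights → ¬issue_warning), the K-axiom yields O(¬issue_warning).
Premise 4 is O(seal_envelope → issue_warning); contrapositively O(¬issue_warning → ¬seal_envelope). Since O(¬issue_warning) holds, K gives O(¬seal_envelope).
The contrapositive of premise 8 (O(¬attend_hearing → seal_envelope)) is O(¬seal_envelope → attend_hearing), and O(¬seal_envelope) is already established, so O(attend_hearing).
Premises 1, 2, 7 do not contribute to this derivation.
Hence attend_hearing is obligatory.

Obligatory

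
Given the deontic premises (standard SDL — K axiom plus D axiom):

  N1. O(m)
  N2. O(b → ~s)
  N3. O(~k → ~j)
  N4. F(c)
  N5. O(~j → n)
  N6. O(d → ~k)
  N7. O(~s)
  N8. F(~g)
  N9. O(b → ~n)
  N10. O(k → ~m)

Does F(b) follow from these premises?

From premise 1 we have O(m).
The contrapositive of premise 10 (O(k → ~m)) is O(m → ~k), and O(m) is already established, so O(~k).
With premise 3, O(~k → ~j), the K-axiom yields O(~j).
From O(~j) and premise 5, O(~j → n), we obtain O(n).
Premise 9, O(b → ~n), contraposes to O(n → ~b); with O(n) we get O(~b).
Premises 2, 4, 6, 7, 8 do not contribute to this derivation.
So O(~b) holds, i.e. F(b). The claim follows.

Yes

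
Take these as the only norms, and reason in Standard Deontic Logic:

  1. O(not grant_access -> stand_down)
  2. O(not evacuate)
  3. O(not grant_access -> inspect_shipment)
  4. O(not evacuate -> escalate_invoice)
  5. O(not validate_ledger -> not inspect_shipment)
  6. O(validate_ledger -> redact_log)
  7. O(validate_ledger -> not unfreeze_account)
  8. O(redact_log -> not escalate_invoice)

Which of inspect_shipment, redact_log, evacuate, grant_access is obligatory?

Premise 2 gives O(not evacuate).
From O(not evacuate) and premise 4, O(not evacuate -> escalate_invoice), we obtain O(escalate_invoice).
The contrapositive of premise 8 (O(redact_log -> not escalate_invoice)) is O(escalate_invoice -> not redact_log), and O(escalate_invoice) is already established, so O(not redact_log).
Premise 6, O(validate_ledger -> redact_log), contraposes to O(not redact_log -> not validate_ledger); with O(not redact_log) we get O(not validate_ledger).
Applying K to premise 5 (O(not validate_ledger -> not inspect_shipment)) and O(not validate_ledger) yields O(not inspect_shipment).
Premise 3 is O(not grant_access -> inspect_shipment); contrapositively O(not inspect_shipment -> grant_access). Since O(not inspect_shipment) holds, K gives O(grant_access).
So O(grant_access) holds — grant_access is obligatory. None of the other listed options is made obligatory by any chain of premises.

grant_access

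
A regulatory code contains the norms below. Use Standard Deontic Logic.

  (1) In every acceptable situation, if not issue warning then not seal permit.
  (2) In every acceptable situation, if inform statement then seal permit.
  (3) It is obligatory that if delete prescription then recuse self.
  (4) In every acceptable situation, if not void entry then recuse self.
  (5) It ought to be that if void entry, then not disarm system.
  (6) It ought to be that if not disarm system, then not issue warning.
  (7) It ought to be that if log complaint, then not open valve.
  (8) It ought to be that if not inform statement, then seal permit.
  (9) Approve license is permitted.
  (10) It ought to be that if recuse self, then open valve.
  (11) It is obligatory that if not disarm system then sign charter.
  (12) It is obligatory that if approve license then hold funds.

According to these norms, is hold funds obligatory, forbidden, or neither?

Neither

Premise 12 is O(approve_license → hold_funds), but O(approve_license) is not derivable from the premises (the permission P(approve_license) asserts only ¬O(¬approve_license), not O(approve_license)), so it does not yield O(hold_funds).
No premise or chain of K-axiom applications forces O(hold_funds), and none forces O(¬hold_funds). So hold_funds is neither obligatory nor forbidden under these norms.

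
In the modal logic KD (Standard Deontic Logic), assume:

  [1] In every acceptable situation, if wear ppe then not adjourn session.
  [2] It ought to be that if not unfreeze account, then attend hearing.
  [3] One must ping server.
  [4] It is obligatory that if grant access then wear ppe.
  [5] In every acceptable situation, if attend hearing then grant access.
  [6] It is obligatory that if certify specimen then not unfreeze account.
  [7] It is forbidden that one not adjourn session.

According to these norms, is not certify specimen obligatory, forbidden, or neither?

Premise 7 is F(¬adjourn_session), i.e. O(adjourn_session).
Premise 1, O(wear_ppe → ¬adjourn_session), contraposes to O(adjourn_session → ¬wear_ppe); with O(adjourn_session) we get O(¬wear_ppe).
Premise 4 is O(grant_access → wear_ppe); contrapositively O(¬wear_ppe → ¬grant_access). Since O(¬wear_ppe) holds, K gives O(¬grant_access).
Premise 5, O(attend_hearing → grant_access), contraposes to O(¬grant_access → ¬attend_hearing); with O(¬grant_access) we get O(¬attend_hearing).
The contrapositive of premise 2 (O(¬unfreeze_account → attend_hearing)) is O(¬attend_hearing → unfreeze_account), and O(¬attend_hearing) is already established, so O(unfreeze_account).
Premise 6, O(certify_specimen → ¬unfreeze_account), contraposes to O(unfreeze_account → ¬certify_specimen); with O(unfreeze_account) we get O(¬certify_specimen).
Premise 3 does not contribute to this derivation.
Hence ¬certify_specimen is obligatory.

Obligatory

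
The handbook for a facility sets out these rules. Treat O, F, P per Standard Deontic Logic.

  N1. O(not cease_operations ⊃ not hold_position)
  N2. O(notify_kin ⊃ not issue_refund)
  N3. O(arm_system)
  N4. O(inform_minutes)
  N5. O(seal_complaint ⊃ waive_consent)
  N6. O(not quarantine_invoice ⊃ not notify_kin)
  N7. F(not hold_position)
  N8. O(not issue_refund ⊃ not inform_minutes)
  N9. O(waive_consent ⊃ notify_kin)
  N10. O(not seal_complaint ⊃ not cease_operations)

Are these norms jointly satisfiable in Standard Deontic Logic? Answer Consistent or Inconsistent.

Premise 4 gives O(inform_minutes).
The contrapositive of premise 8 (O(not issue_refund ⊃ not inform_minutes)) is O(inform_minutes ⊃ issue_refund), and O(inform_minutes) is already established, so O(issue_refund).
Premise 2, O(notify_kin ⊃ not issue_refund), contraposes to O(issue_refund ⊃ not notify_kin); with O(issue_refund) we get O(not notify_kin).
The contrapositive of premise 9 (O(waive_consent ⊃ notify_kin)) is O(not notify_kin ⊃ not waive_consent), and O(not notify_kin) is already established, so O(not waive_consent).
The contrapositive of premise 5 (O(seal_complaint ⊃ waive_consent)) is O(not waive_consent ⊃ not seal_complaint), and O(not waive_consent) is already established, so O(not seal_complaint).
Applying K to premise 10 (O(not seal_complaint ⊃ not cease_operations)) and O(not seal_complaint) yields O(not cease_operations).
With premise 1, O(not cease_operations ⊃ not hold_position), the K-axiom yields O(not hold_position).
Yet premise 7 is F(not hold_position), i.e. O(hold_position).
We now have both O(not hold_position) and O(hold_position) — hold_position is simultaneously obligatory and forbidden, violating the D-axiom.

Inconsistent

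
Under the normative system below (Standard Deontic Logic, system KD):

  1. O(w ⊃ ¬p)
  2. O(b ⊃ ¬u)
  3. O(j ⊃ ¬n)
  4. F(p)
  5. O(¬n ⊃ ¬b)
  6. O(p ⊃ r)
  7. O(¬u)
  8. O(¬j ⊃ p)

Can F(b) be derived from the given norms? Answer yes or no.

F(p) at premise 4 means O(¬p).
Premise 8, O(¬j ⊃ p), contraposes to O(¬p ⊃ j); with O(¬p) we get O(j).
Applying K to premise 3 (O(j ⊃ ¬n)) and O(j) yields O(¬n).
Premise 5 is O(¬n ⊃ ¬b); since O(¬n), deontic closure gives O(¬b).
Premises 1, 2, 6, 7 do not contribute to this derivation.
So O(¬b) holds, i.e. F(b). The claim follows.

Yes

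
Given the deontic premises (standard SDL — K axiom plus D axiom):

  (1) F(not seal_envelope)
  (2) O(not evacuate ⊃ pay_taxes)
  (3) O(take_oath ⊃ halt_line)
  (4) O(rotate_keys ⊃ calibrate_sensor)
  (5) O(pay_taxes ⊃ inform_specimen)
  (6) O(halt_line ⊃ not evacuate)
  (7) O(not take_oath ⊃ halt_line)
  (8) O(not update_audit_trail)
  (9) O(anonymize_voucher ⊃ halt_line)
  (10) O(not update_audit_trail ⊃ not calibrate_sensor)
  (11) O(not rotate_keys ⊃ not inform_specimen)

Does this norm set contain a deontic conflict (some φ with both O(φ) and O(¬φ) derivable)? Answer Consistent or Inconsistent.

Premises 7 and 3 cover both cases: O(not take_oath ⊃ halt_line) and O(take_oath ⊃ halt_line). Since not take_oath ∨ take_oath is a tautology, O(halt_line) follows.
From O(halt_line) and premise 6, O(halt_line ⊃ not evacuate), we obtain O(not evacuate).
With premise 2, O(not evacuate ⊃ pay_taxes), the K-axiom yields O(pay_taxes).
Applying K to premise 5 (O(pay_taxes ⊃ inform_specimen)) and O(pay_taxes) yields O(inform_specimen).
Premise 11 is O(not rotate_keys ⊃ not inform_specimen); contrapositively O(inform_specimen ⊃ rotate_keys). Since O(inform_specimen) holds, K gives O(rotate_keys).
Premise 4 is O(rotate_keys ⊃ calibrate_sensor); since O(rotate_keys), deontic closure gives O(calibrate_sensor).
Premise 10, O(not update_audit_trail ⊃ not calibrate_sensor), contraposes to O(calibrate_sensor ⊃ update_audit_trail); with O(calibrate_sensor) we get O(update_audit_trail).
Yet premise 8 states O(not update_audit_trail).
We now have both O(update_audit_trail) and O(not update_audit_trail) — update_audit_trail is simultaneously obligatory and forbidden, violating the D-axiom.

Inconsistent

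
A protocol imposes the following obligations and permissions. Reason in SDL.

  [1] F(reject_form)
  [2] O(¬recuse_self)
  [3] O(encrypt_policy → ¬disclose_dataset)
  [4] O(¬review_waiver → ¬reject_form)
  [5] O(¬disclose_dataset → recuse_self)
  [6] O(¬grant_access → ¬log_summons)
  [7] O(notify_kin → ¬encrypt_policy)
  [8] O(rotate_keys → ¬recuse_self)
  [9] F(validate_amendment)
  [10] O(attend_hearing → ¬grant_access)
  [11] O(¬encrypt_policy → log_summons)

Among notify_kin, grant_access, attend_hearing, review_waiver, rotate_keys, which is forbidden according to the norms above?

attend_hearing

From premise 2 we have O(¬recuse_self).
Premise 5, O(¬disclose_dataset → recuse_self), contraposes to O(¬recuse_self → disclose_dataset); with O(¬recuse_self) we get O(disclose_dataset).
Premise 3 is O(encrypt_policy → ¬disclose_dataset); contrapositively O(disclose_dataset → ¬encrypt_policy). Since O(disclose_dataset) holds, K gives O(¬encrypt_policy).
Applying K to premise 11 (O(¬encrypt_policy → log_summons)) and O(¬encrypt_policy) yields O(log_summons).
Premise 6, O(¬grant_access → ¬log_summons), contraposes to O(log_summons → grant_access); with O(log_summons) we get O(grant_access).
Premise 10, O(attend_hearing → ¬grant_access), contraposes to O(grant_access → ¬attend_hearing); with O(grant_access) we get O(¬attend_hearing).
So O(¬attend_hearing) holds, i.e. attend_hearing is forbidden. None of the other listed options is forbidden under the premises.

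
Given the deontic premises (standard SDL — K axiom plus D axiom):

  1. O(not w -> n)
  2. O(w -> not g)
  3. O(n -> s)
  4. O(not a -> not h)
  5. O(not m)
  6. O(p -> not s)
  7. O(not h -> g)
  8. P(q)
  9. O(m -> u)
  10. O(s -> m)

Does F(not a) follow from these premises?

Premise 5 gives O(not m).
Premise 10, O(s -> m), contraposes to O(not m -> not s); with O(not m) we get O(not s).
Premise 3 is O(n -> s); contrapositively O(not s -> not n). Since O(not s) holds, K gives O(not n).
The contrapositive of premise 1 (O(not w -> n)) is O(not n -> w), and O(not n) is already established, so O(w).
Premise 2 is O(w -> not g); since O(w), deontic closure gives O(not g).
The contrapositive of premise 7 (O(not h -> g)) is O(not g -> h), and O(not g) is already established, so O(h).
Premise 4, O(not a -> not h), contraposes to O(h -> a); with O(h) we get O(a).
Premises 6, 8, 9 do not contribute to this derivation.
So O(a) holds, i.e. F(not a). The claim follows.

Yes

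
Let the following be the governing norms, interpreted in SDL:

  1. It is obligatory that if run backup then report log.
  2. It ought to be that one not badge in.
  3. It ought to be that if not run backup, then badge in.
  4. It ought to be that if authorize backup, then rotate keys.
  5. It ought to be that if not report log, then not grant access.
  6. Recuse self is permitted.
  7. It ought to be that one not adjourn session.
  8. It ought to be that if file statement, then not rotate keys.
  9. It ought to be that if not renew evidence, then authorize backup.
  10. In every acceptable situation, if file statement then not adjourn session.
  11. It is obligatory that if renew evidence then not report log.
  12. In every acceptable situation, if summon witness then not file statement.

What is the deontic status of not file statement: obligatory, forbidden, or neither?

Obligatory

Premise 2 states O(¬badge_in) outright.
Premise 3 is O(¬run_backup → badge_in); contrapositively O(¬badge_in → run_backup). Since O(¬badge_in) holds, K gives O(run_backup).
With premise 1, O(run_backup → report_log), the K-axiom yields O(report_log).
Premise 11, O(renew_evidence → ¬report_log), contraposes to O(report_log → ¬renew_evidence); with O(report_log) we get O(¬renew_evidence).
From O(¬renew_evidence) and premise 9, O(¬renew_evidence → authorize_backup), we obtain O(authorize_backup).
With premise 4, O(authorize_backup → rotate_keys), the K-axiom yields O(rotate_keys).
Premise 8, O(file_statement → ¬rotate_keys), contraposes to O(rotate_keys → ¬file_statement); with O(rotate_keys) we get O(¬file_statement).
Premises 5, 6, 7, 10, 12 do not contribute to this derivation.
Hence ¬file_statement is obligatory.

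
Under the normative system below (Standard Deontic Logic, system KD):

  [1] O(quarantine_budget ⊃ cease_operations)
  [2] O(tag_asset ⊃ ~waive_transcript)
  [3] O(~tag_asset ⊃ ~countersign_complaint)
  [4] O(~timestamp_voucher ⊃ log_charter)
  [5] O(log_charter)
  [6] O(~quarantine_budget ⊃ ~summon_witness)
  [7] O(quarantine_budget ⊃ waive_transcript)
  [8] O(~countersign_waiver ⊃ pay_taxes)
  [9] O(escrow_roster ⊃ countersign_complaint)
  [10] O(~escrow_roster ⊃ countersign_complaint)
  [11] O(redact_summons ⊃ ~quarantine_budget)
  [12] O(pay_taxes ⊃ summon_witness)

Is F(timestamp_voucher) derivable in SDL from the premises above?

No

Premise 4 is O(~timestamp_voucher ⊃ log_charter); even if O(log_charter) held, inferring O(~timestamp_voucher) would be affirming the consequent — invalid.
No other premise forces O(~timestamp_voucher). An ideal world satisfying every premise can still have timestamp_voucher true, so F(timestamp_voucher) is not derivable.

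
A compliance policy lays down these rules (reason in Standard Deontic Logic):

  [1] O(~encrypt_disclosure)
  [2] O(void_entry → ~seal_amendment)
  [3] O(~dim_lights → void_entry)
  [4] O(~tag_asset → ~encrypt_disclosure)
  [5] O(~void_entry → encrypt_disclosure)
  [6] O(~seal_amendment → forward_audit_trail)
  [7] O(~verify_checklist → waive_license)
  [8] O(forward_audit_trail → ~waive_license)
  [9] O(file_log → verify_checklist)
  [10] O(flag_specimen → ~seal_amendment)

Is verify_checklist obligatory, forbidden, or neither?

From premise 1 we have O(~encrypt_disclosure).
The contrapositive of premise 5 (O(~void_entry → encrypt_disclosure)) is O(~encrypt_disclosure → void_entry), and O(~encrypt_disclosure) is already established, so O(void_entry).
With premise 2, O(void_entry → ~seal_amendment), the K-axiom yields O(~seal_amendment).
Premise 6 is O(~seal_amendment → forward_audit_trail); since O(~seal_amendment), deontic closure gives O(forward_audit_trail).
With premise 8, O(forward_audit_trail → ~waive_license), the K-axiom yields O(~waive_license).
Premise 7, O(~verify_checklist → waive_license), contraposes to O(~waive_license → verify_checklist); with O(~waive_license) we get O(verify_checklist).
Premises 3, 4, 9, 10 do not contribute to this derivation.
Hence verify_checklist is obligatory.

Obligatory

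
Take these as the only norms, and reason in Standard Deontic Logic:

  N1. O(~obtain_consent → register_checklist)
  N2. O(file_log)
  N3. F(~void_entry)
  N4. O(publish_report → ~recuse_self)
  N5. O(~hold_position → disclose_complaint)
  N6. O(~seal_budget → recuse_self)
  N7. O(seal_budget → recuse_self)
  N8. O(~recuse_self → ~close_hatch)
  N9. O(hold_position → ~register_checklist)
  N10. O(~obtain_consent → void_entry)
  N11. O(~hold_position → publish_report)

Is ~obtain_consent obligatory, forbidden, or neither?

Forbidden

By case analysis on seal_budget: premise 7 gives O(seal_budget → recuse_self) and premise 6 gives O(~seal_budget → recuse_self), so O(recuse_self) either way.
The contrapositive of premise 4 (O(publish_report → ~recuse_self)) is O(recuse_self → ~publish_report), and O(recuse_self) is already established, so O(~publish_report).
Premise 11 is O(~hold_position → publish_report); contrapositively O(~publish_report → hold_position). Since O(~publish_report) holds, K gives O(hold_position).
Applying K to premise 9 (O(hold_position → ~register_checklist)) and O(hold_position) yields O(~register_checklist).
Premise 1, O(~obtain_consent → register_checklist), contraposes to O(~register_checklist → obtain_consent); with O(~register_checklist) we get O(obtain_consent).
Premises 2, 3, 5, 8, 10 do not contribute to this derivation.
Thus O(obtain_consent), which is F(~obtain_consent): ~obtain_consent is forbidden.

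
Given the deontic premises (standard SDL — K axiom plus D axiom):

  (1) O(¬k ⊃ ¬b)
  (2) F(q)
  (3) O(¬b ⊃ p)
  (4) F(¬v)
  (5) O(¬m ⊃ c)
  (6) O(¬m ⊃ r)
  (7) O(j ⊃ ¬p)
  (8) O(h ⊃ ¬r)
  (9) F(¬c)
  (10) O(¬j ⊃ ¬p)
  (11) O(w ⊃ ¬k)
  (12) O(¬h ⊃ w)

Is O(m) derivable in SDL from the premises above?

Yes

By case analysis on ¬j: premise 10 gives O(¬j ⊃ ¬p) and premise 7 gives O(j ⊃ ¬p), so O(¬p) either way.
Premise 3 is O(¬b ⊃ p); contrapositively O(¬p ⊃ b). Since O(¬p) holds, K gives O(b).
Premise 1, O(¬k ⊃ ¬b), contraposes to O(b ⊃ k); with O(b) we get O(k).
Premise 11, O(w ⊃ ¬k), contraposes to O(k ⊃ ¬w); with O(k) we get O(¬w).
Premise 12, O(¬h ⊃ w), contraposes to O(¬w ⊃ h); with O(¬w) we get O(h).
Applying K to premise 8 (O(h ⊃ ¬r)) and O(h) yields O(¬r).
The contrapositive of premise 6 (O(¬m ⊃ r)) is O(¬r ⊃ m), and O(¬r) is already established, so O(m).
Premises 2, 4, 5, 9 do not contribute to this derivation.
So O(m) follows.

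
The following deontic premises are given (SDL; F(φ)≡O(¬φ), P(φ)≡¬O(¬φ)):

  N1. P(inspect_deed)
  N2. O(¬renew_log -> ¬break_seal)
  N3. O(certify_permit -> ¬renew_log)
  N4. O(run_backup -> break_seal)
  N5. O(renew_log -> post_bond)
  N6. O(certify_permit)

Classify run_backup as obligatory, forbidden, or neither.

Forbidden

Premise 6 gives O(certify_permit).
Premise 3 is O(certify_permit -> ¬renew_log); since O(certify_permit), deontic closure gives O(¬renew_log).
From O(¬renew_log) and premise 2, O(¬renew_log -> ¬break_seal), we obtain O(¬break_seal).
The contrapositive of premise 4 (O(run_backup -> break_seal)) is O(¬break_seal -> ¬run_backup), and O(¬break_seal) is already established, so O(¬run_backup).
Premises 1, 5 do not contribute to this derivation.
Thus O(¬run_backup), which is F(run_backup): run_backup is forbidden.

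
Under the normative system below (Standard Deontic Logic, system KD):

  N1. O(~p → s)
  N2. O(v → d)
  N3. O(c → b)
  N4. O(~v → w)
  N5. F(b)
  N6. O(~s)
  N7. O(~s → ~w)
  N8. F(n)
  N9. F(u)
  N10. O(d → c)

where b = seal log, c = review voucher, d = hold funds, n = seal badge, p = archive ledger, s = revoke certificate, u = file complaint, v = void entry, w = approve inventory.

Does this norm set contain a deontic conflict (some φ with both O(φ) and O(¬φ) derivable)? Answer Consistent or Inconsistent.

Premise 5, F(b), is equivalent to O(~b).
Premise 3, O(c → b), contraposes to O(~b → ~c); with O(~b) we get O(~c).
Premise 10, O(d → c), contraposes to O(~c → ~d); with O(~c) we get O(~d).
Premise 2, O(v → d), contraposes to O(~d → ~v); with O(~d) we get O(~v).
From O(~v) and premise 4, O(~v → w), we obtain O(w).
The contrapositive of premise 7 (O(~s → ~w)) is O(w → s), and O(w) is already established, so O(s).
Yet premise 6 states O(~s).
We now have both O(s) and O(~s) — s is simultaneously obligatory and forbidden, violating the D-axiom.

Inconsistent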